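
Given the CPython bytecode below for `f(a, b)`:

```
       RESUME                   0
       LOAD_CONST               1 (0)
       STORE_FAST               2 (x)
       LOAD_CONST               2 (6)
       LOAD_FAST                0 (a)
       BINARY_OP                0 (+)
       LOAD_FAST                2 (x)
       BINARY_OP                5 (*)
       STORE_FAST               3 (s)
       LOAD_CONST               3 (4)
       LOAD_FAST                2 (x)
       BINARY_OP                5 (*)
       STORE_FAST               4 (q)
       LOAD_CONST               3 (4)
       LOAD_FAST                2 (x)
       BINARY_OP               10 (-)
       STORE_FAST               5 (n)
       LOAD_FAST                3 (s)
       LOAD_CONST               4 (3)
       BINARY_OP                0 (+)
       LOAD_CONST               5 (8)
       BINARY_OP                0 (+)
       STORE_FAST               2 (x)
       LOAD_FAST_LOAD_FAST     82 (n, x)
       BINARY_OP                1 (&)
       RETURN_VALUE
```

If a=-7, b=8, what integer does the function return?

0

LOAD_CONST → push 0. Stack: [0]
STORE_FAST x → x=0. Stack: []
LOAD_CONST → push 6. Stack: [6]
LOAD_FAST a → push -7. Stack: [6, -7]
BINARY_OP + → 6 + -7 = -1. Stack: [-1]
LOAD_FAST x → push 0. Stack: [-1, 0]
BINARY_OP * → -1 * 0 = 0. Stack: [0]
STORE_FAST s → s=0. Stack: []
LOAD_CONST → push 4. Stack: [4]
LOAD_FAST x → push 0. Stack: [4, 0]
BINARY_OP * → 4 * 0 = 0. Stack: [0]
STORE_FAST q → q=0. Stack: []
LOAD_CONST → push 4. Stack: [4]
LOAD_FAST x → push 0. Stack: [4, 0]
BINARY_OP - → 4 - 0 = 4. Stack: [4]
STORE_FAST n → n=4. Stack: []
LOAD_FAST s → push 0. Stack: [0]
LOAD_CONST → push 3. Stack: [0, 3]
BINARY_OP + → 0 + 3 = 3. Stack: [3]
LOAD_CONST → push 8. Stack: [3, 8]
BINARY_OP + → 3 + 8 = 11. Stack: [11]
STORE_FAST x → x=11. Stack: []
LOAD_FAST_LOAD_FAST n,x → push 4,11. Stack: [4, 11]
BINARY_OP & → 4 & 11 = 0. Stack: [0]
RETURN_VALUE → return 0.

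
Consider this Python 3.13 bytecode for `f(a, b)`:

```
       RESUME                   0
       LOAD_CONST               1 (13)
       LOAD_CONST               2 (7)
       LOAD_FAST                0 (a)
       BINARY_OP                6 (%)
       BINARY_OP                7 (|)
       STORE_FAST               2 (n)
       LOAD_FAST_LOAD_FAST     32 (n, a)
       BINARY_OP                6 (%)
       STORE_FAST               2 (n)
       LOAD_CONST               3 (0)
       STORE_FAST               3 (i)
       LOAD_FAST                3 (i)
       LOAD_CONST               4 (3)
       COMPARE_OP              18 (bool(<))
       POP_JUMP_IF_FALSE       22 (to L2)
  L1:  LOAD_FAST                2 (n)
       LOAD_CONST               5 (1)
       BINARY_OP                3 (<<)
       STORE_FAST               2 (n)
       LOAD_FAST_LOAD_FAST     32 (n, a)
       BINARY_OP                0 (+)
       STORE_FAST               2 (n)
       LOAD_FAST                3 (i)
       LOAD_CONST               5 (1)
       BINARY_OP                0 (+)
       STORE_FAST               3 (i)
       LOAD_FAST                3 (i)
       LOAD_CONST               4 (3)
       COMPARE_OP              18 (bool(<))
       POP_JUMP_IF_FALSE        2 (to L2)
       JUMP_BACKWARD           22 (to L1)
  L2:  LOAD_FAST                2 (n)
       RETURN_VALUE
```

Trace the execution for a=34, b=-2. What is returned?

LOAD_CONST → push 13. Stack: [13]
LOAD_CONST → push 7. Stack: [13, 7]
LOAD_FAST a → push 34. Stack: [13, 7, 34]
BINARY_OP % → 7 % 34 = 7. Stack: [13, 7]
BINARY_OP | → 13 | 7 = 15. Stack: [15]
STORE_FAST n → n=15. Stack: []
LOAD_FAST_LOAD_FAST n,a → push 15,34. Stack: [15, 34]
BINARY_OP % → 15 % 34 = 15. Stack: [15]
STORE_FAST n → n=15. Stack: []
LOAD_CONST → push 0. Stack: [0]
STORE_FAST i → i=0. Stack: []
LOAD_FAST i → push 0. Stack: [0]
LOAD_CONST → push 3. Stack: [0, 3]
COMPARE_OP bool(<) → 0 vs 3 = True. Stack: [True]
POP_JUMP_IF_FALSE → pop True; no jump. Stack: []
LOAD_FAST n → push 15. Stack: [15]
LOAD_CONST → push 1. Stack: [15, 1]
BINARY_OP << → 15 << 1 = 30. Stack: [30]
STORE_FAST n → n=30. Stack: []
LOAD_FAST_LOAD_FAST n,a → push 30,34. Stack: [30, 34]
BINARY_OP + → 30 + 34 = 64. Stack: [64]
STORE_FAST n → n=64. Stack: []
LOAD_FAST i → push 0. Stack: [0]
LOAD_CONST → push 1. Stack: [0, 1]
BINARY_OP + → 0 + 1 = 1. Stack: [1]
STORE_FAST i → i=1. Stack: []
LOAD_FAST i → push 1. Stack: [1]
LOAD_CONST → push 3. Stack: [1, 3]
COMPARE_OP bool(<) → 1 vs 3 = True. Stack: [True]
POP_JUMP_IF_FALSE → pop True; no jump. Stack: []
LOAD_FAST n → push 64. Stack: [64]
LOAD_CONST → push 1. Stack: [64, 1]
BINARY_OP << → 64 << 1 = 128. Stack: [128]
STORE_FAST n → n=128. Stack: []
LOAD_FAST_LOAD_FAST n,a → push 128,34. Stack: [128, 34]
BINARY_OP + → 128 + 34 = 162. Stack: [162]
STORE_FAST n → n=162. Stack: []
LOAD_FAST i → push 1. Stack: [1]
LOAD_CONST → push 1. Stack: [1, 1]
BINARY_OP + → 1 + 1 = 2. Stack: [2]
STORE_FAST i → i=2. Stack: []
LOAD_FAST i → push 2. Stack: [2]
LOAD_CONST → push 3. Stack: [2, 3]
COMPARE_OP bool(<) → 2 vs 3 = True. Stack: [True]
POP_JUMP_IF_FALSE → pop True; no jump. Stack: []
LOAD_FAST n → push 162. Stack: [162]
LOAD_CONST → push 1. Stack: [162, 1]
BINARY_OP << → 162 << 1 = 324. Stack: [324]
STORE_FAST n → n=324. Stack: []
LOAD_FAST_LOAD_FAST n,a → push 324,34. Stack: [324, 34]
BINARY_OP + → 324 + 34 = 358. Stack: [358]
STORE_FAST n → n=358. Stack: []
LOAD_FAST i → push 2. Stack: [2]
LOAD_CONST → push 1. Stack: [2, 1]
BINARY_OP + → 2 + 1 = 3. Stack: [3]
STORE_FAST i → i=3. Stack: []
LOAD_FAST i → push 3. Stack: [3]
LOAD_CONST → push 3. Stack: [3, 3]
COMPARE_OP bool(<) → 3 vs 3 = False. Stack: [False]
POP_JUMP_IF_FALSE → pop False; jump. Stack: []
LOAD_FAST n → push 358. Stack: [358]
RETURN_VALUE → return 358.

358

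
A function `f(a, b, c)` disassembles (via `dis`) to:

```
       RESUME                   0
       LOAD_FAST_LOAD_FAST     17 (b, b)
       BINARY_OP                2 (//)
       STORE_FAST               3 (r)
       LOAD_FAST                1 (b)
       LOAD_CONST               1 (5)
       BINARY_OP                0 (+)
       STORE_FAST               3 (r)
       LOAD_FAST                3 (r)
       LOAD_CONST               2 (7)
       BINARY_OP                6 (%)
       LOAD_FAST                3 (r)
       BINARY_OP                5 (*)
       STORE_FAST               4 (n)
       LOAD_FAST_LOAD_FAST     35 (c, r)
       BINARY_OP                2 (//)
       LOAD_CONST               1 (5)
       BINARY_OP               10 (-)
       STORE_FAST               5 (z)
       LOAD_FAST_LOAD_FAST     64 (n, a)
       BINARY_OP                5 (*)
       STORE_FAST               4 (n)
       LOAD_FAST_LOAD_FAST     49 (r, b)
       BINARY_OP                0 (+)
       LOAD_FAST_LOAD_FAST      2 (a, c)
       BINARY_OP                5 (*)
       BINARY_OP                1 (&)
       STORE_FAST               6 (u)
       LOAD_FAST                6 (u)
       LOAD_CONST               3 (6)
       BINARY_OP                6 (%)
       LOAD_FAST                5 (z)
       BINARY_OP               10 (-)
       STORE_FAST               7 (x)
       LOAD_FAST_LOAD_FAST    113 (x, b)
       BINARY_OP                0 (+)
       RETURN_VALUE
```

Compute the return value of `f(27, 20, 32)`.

LOAD_FAST_LOAD_FAST b,b → push 20,20. Stack: [20, 20]
BINARY_OP // → 20 // 20 = 1. Stack: [1]
STORE_FAST r → r=1. Stack: []
LOAD_FAST b → push 20. Stack: [20]
LOAD_CONST → push 5. Stack: [20, 5]
BINARY_OP + → 20 + 5 = 25. Stack: [25]
STORE_FAST r → r=25. Stack: []
LOAD_FAST r → push 25. Stack: [25]
LOAD_CONST → push 7. Stack: [25, 7]
BINARY_OP % → 25 % 7 = 4. Stack: [4]
LOAD_FAST r → push 25. Stack: [4, 25]
BINARY_OP * → 4 * 25 = 100. Stack: [100]
STORE_FAST n → n=100. Stack: []
LOAD_FAST_LOAD_FAST c,r → push 32,25. Stack: [32, 25]
BINARY_OP // → 32 // 25 = 1. Stack: [1]
LOAD_CONST → push 5. Stack: [1, 5]
BINARY_OP - → 1 - 5 = -4. Stack: [-4]
STORE_FAST z → z=-4. Stack: []
LOAD_FAST_LOAD_FAST n,a → push 100,27. Stack: [100, 27]
BINARY_OP * → 100 * 27 = 2700. Stack: [2700]
STORE_FAST n → n=2700. Stack: []
LOAD_FAST_LOAD_FAST r,b → push 25,20. Stack: [25, 20]
BINARY_OP + → 25 + 20 = 45. Stack: [45]
LOAD_FAST_LOAD_FAST a,c → push 27,32. Stack: [45, 27, 32]
BINARY_OP * → 27 * 32 = 864. Stack: [45, 864]
BINARY_OP & → 45 & 864 = 32. Stack: [32]
STORE_FAST u → u=32. Stack: []
LOAD_FAST u → push 32. Stack: [32]
LOAD_CONST → push 6. Stack: [32, 6]
BINARY_OP % → 32 % 6 = 2. Stack: [2]
LOAD_FAST z → push -4. Stack: [2, -4]
BINARY_OP - → 2 - -4 = 6. Stack: [6]
STORE_FAST x → x=6. Stack: []
LOAD_FAST_LOAD_FAST x,b → push 6,20. Stack: [6, 20]
BINARY_OP + → 6 + 20 = 26. Stack: [26]
RETURN_VALUE → return 26.

26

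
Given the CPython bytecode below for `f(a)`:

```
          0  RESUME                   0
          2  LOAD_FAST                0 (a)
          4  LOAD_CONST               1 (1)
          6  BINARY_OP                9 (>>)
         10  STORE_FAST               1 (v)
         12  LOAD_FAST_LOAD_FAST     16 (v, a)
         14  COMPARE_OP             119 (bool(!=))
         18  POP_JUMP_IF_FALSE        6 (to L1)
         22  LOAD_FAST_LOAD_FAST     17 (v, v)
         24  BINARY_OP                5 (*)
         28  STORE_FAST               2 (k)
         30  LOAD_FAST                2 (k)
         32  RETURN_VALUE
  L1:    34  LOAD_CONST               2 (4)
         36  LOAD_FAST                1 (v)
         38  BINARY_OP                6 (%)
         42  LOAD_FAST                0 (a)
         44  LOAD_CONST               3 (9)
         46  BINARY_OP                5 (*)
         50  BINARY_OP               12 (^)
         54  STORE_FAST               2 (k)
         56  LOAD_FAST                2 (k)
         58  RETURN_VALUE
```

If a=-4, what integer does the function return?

4

LOAD_FAST a → push -4. Stack: [-4]
LOAD_CONST → push 1. Stack: [-4, 1]
BINARY_OP >> → -4 >> 1 = -2. Stack: [-2]
STORE_FAST v → v=-2. Stack: []
LOAD_FAST_LOAD_FAST v,a → push -2,-4. Stack: [-2, -4]
COMPARE_OP bool(!=) → -2 vs -4 = True. Stack: [True]
POP_JUMP_IF_FALSE → pop True; no jump. Stack: []
LOAD_FAST_LOAD_FAST v,v → push -2,-2. Stack: [-2, -2]
BINARY_OP * → -2 * -2 = 4. Stack: [4]
STORE_FAST k → k=4. Stack: []
LOAD_FAST k → push 4. Stack: [4]
RETURN_VALUE → return 4.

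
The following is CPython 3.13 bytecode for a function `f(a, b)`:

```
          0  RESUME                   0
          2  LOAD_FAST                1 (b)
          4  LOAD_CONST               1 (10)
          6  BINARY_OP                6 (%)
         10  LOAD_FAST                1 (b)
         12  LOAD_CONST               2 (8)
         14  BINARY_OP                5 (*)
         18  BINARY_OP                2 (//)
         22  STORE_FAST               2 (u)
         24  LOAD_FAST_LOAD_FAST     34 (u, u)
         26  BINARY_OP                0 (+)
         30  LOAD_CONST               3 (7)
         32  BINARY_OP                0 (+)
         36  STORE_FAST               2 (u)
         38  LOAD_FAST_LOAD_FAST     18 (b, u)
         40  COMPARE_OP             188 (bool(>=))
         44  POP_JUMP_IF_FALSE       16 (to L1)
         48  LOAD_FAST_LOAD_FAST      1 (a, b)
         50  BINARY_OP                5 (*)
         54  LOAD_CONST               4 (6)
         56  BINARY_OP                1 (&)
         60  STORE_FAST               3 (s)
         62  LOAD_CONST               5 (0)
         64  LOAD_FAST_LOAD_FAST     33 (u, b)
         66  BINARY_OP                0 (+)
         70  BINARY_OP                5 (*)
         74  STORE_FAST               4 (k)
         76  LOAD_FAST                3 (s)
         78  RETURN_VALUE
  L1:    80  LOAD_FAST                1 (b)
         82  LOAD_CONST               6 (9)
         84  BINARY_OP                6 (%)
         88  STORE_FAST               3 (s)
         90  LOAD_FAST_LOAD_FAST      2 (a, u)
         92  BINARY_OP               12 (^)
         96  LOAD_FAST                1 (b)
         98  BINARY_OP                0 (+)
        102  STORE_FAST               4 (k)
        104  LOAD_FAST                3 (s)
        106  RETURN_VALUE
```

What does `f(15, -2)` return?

LOAD_FAST b → push -2. Stack: [-2]
LOAD_CONST → push 10. Stack: [-2, 10]
BINARY_OP % → -2 % 10 = 8. Stack: [8]
LOAD_FAST b → push -2. Stack: [8, -2]
LOAD_CONST → push 8. Stack: [8, -2, 8]
BINARY_OP * → -2 * 8 = -16. Stack: [8, -16]
BINARY_OP // → 8 // -16 = -1. Stack: [-1]
STORE_FAST u → u=-1. Stack: []
LOAD_FAST_LOAD_FAST u,u → push -1,-1. Stack: [-1, -1]
BINARY_OP + → -1 + -1 = -2. Stack: [-2]
LOAD_CONST → push 7. Stack: [-2, 7]
BINARY_OP + → -2 + 7 = 5. Stack: [5]
STORE_FAST u → u=5. Stack: []
LOAD_FAST_LOAD_FAST b,u → push -2,5. Stack: [-2, 5]
COMPARE_OP bool(>=) → -2 vs 5 = False. Stack: [False]
POP_JUMP_IF_FALSE → pop False; jump. Stack: []
LOAD_FAST b → push -2. Stack: [-2]
LOAD_CONST → push 9. Stack: [-2, 9]
BINARY_OP % → -2 % 9 = 7. Stack: [7]
STORE_FAST s → s=7. Stack: []
LOAD_FAST_LOAD_FAST a,u → push 15,5. Stack: [15, 5]
BINARY_OP ^ → 15 ^ 5 = 10. Stack: [10]
LOAD_FAST b → push -2. Stack: [10, -2]
BINARY_OP + → 10 + -2 = 8. Stack: [8]
STORE_FAST k → k=8. Stack: []
LOAD_FAST s → push 7. Stack: [7]
RETURN_VALUE → return 7.

7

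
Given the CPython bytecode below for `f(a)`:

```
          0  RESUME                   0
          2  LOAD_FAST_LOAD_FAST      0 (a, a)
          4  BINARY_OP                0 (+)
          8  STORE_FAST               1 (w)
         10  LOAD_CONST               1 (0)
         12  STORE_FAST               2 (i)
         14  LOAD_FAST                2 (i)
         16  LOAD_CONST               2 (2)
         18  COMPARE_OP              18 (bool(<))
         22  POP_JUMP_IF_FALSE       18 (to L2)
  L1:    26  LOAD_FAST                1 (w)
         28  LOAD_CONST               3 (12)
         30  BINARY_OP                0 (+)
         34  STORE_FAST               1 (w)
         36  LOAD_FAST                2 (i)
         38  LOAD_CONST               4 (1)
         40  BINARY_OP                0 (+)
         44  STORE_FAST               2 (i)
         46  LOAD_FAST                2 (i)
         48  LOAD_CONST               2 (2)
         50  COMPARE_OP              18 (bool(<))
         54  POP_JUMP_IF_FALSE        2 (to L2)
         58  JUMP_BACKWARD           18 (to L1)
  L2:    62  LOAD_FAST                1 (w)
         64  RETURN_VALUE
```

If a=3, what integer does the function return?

30

LOAD_FAST_LOAD_FAST a,a → push 3,3. Stack: [3, 3]
BINARY_OP + → 3 + 3 = 6. Stack: [6]
STORE_FAST w → w=6. Stack: []
LOAD_CONST → push 0. Stack: [0]
STORE_FAST i → i=0. Stack: []
LOAD_FAST i → push 0. Stack: [0]
LOAD_CONST → push 2. Stack: [0, 2]
COMPARE_OP bool(<) → 0 vs 2 = True. Stack: [True]
POP_JUMP_IF_FALSE → pop True; no jump. Stack: []
LOAD_FAST w → push 6. Stack: [6]
LOAD_CONST → push 12. Stack: [6, 12]
BINARY_OP + → 6 + 12 = 18. Stack: [18]
STORE_FAST w → w=18. Stack: []
LOAD_FAST i → push 0. Stack: [0]
LOAD_CONST → push 1. Stack: [0, 1]
BINARY_OP + → 0 + 1 = 1. Stack: [1]
STORE_FAST i → i=1. Stack: []
LOAD_FAST i → push 1. Stack: [1]
LOAD_CONST → push 2. Stack: [1, 2]
COMPARE_OP bool(<) → 1 vs 2 = True. Stack: [True]
POP_JUMP_IF_FALSE → pop True; no jump. Stack: []
LOAD_FAST w → push 18. Stack: [18]
LOAD_CONST → push 12. Stack: [18, 12]
BINARY_OP + → 18 + 12 = 30. Stack: [30]
STORE_FAST w → w=30. Stack: []
LOAD_FAST i → push 1. Stack: [1]
LOAD_CONST → push 1. Stack: [1, 1]
BINARY_OP + → 1 + 1 = 2. Stack: [2]
STORE_FAST i → i=2. Stack: []
LOAD_FAST i → push 2. Stack: [2]
LOAD_CONST → push 2. Stack: [2, 2]
COMPARE_OP bool(<) → 2 vs 2 = False. Stack: [False]
POP_JUMP_IF_FALSE → pop False; jump. Stack: []
LOAD_FAST w → push 30. Stack: [30]
RETURN_VALUE → return 30.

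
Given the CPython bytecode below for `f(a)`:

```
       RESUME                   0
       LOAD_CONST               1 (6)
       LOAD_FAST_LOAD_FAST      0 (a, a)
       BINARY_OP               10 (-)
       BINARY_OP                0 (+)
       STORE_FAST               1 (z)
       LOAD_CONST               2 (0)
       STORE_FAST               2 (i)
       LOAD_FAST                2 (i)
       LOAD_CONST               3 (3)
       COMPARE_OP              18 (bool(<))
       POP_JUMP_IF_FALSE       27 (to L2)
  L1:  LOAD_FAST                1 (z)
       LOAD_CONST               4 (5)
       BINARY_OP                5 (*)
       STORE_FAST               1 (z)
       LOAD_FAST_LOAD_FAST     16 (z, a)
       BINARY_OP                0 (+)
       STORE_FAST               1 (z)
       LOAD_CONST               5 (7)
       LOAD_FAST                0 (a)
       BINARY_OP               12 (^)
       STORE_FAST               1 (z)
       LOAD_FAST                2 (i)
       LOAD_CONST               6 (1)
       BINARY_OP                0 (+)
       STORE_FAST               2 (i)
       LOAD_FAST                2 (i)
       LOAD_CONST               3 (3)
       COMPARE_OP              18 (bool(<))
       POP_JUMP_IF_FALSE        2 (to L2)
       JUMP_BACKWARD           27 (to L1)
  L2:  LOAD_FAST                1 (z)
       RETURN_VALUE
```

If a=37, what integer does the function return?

34

LOAD_CONST → push 6
LOAD_FAST_LOAD_FAST a,a → push 37,37
BINARY_OP - → 37 - 37 = 0
BINARY_OP + → 6 + 0 = 6
STORE_FAST z → z=6
LOAD_CONST → push 0
STORE_FAST i → i=0
LOAD_FAST i → push 0
LOAD_CONST → push 3
COMPARE_OP bool(<) → 0 vs 3 = True
POP_JUMP_IF_FALSE → pop True; no jump
LOAD_FAST z → push 6
LOAD_CONST → push 5
BINARY_OP * → 6 * 5 = 30
STORE_FAST z → z=30
LOAD_FAST_LOAD_FAST z,a → push 30,37
BINARY_OP + → 30 + 37 = 67
STORE_FAST z → z=67
LOAD_CONST → push 7
LOAD_FAST a → push 37
BINARY_OP ^ → 7 ^ 37 = 34
STORE_FAST z → z=34
LOAD_FAST i → push 0
LOAD_CONST → push 1
BINARY_OP + → 0 + 1 = 1
STORE_FAST i → i=1
LOAD_FAST i → push 1
LOAD_CONST → push 3
COMPARE_OP bool(<) → 1 vs 3 = True
POP_JUMP_IF_FALSE → pop True; no jump
LOAD_FAST z → push 34
LOAD_CONST → push 5
BINARY_OP * → 34 * 5 = 170
STORE_FAST z → z=170
LOAD_FAST_LOAD_FAST z,a → push 170,37
BINARY_OP + → 170 + 37 = 207
STORE_FAST z → z=207
LOAD_CONST → push 7
LOAD_FAST a → push 37
BINARY_OP ^ → 7 ^ 37 = 34
STORE_FAST z → z=34
LOAD_FAST i → push 1
LOAD_CONST → push 1
BINARY_OP + → 1 + 1 = 2
STORE_FAST i → i=2
LOAD_FAST i → push 2
LOAD_CONST → push 3
COMPARE_OP bool(<) → 2 vs 3 = True
POP_JUMP_IF_FALSE → pop True; no jump
LOAD_FAST z → push 34
LOAD_CONST → push 5
BINARY_OP * → 34 * 5 = 170
STORE_FAST z → z=170
LOAD_FAST_LOAD_FAST z,a → push 170,37
BINARY_OP + → 170 + 37 = 207
STORE_FAST z → z=207
LOAD_CONST → push 7
LOAD_FAST a → push 37
BINARY_OP ^ → 7 ^ 37 = 34
STORE_FAST z → z=34
LOAD_FAST i → push 2
LOAD_CONST → push 1
BINARY_OP + → 2 + 1 = 3
STORE_FAST i → i=3
LOAD_FAST i → push 3
LOAD_CONST → push 3
COMPARE_OP bool(<) → 3 vs 3 = False
POP_JUMP_IF_FALSE → pop False; jump
LOAD_FAST z → push 34
RETURN_VALUE → return 34.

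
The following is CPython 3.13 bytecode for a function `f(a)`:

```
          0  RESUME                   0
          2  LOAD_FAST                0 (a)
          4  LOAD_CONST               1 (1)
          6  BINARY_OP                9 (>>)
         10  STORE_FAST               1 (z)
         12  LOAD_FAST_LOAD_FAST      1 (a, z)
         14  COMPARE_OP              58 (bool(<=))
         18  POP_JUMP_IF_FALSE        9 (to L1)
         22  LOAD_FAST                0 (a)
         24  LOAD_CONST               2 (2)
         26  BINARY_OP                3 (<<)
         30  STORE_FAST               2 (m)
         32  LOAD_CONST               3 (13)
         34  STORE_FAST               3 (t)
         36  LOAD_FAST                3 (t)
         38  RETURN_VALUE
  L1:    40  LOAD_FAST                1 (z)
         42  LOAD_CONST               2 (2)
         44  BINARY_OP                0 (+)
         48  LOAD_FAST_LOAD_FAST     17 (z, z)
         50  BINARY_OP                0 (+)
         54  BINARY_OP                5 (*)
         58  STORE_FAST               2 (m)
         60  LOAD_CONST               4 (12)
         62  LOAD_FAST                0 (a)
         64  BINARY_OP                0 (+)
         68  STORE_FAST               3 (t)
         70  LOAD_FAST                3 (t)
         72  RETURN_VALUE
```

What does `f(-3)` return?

LOAD_FAST a → push -3. Stack: [-3]
LOAD_CONST → push 1. Stack: [-3, 1]
BINARY_OP >> → -3 >> 1 = -2. Stack: [-2]
STORE_FAST z → z=-2. Stack: []
LOAD_FAST_LOAD_FAST a,z → push -3,-2. Stack: [-3, -2]
COMPARE_OP bool(<=) → -3 vs -2 = True. Stack: [True]
POP_JUMP_IF_FALSE → pop True; no jump. Stack: []
LOAD_FAST a → push -3. Stack: [-3]
LOAD_CONST → push 2. Stack: [-3, 2]
BINARY_OP << → -3 << 2 = -12. Stack: [-12]
STORE_FAST m → m=-12. Stack: []
LOAD_CONST → push 13. Stack: [13]
STORE_FAST t → t=13. Stack: []
LOAD_FAST t → push 13. Stack: [13]
RETURN_VALUE → return 13.

13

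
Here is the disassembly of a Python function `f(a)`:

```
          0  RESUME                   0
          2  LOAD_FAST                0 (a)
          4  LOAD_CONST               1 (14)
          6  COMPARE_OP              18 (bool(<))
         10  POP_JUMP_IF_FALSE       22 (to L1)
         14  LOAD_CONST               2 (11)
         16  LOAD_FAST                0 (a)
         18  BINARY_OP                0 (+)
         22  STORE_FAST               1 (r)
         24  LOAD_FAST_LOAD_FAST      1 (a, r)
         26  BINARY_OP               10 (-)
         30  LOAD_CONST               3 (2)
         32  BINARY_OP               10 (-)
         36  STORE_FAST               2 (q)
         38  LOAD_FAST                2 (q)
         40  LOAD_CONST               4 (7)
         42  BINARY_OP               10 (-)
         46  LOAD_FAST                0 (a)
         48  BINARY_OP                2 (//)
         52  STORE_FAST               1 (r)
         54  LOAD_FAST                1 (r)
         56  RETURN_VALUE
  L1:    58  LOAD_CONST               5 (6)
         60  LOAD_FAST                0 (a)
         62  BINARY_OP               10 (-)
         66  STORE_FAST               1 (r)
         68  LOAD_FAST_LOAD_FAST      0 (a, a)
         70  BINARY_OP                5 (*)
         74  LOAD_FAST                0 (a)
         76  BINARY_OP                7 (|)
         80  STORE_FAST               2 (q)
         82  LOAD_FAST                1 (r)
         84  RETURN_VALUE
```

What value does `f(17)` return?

LOAD_FAST a → push 17. Stack: [17]
LOAD_CONST → push 14. Stack: [17, 14]
COMPARE_OP bool(<) → 17 vs 14 = False. Stack: [False]
POP_JUMP_IF_FALSE → pop False; jump. Stack: []
LOAD_CONST → push 6. Stack: [6]
LOAD_FAST a → push 17. Stack: [6, 17]
BINARY_OP - → 6 - 17 = -11. Stack: [-11]
STORE_FAST r → r=-11. Stack: []
LOAD_FAST_LOAD_FAST a,a → push 17,17. Stack: [17, 17]
BINARY_OP * → 17 * 17 = 289. Stack: [289]
LOAD_FAST a → push 17. Stack: [289, 17]
BINARY_OP | → 289 | 17 = 305. Stack: [305]
STORE_FAST q → q=305. Stack: []
LOAD_FAST r → push -11. Stack: [-11]
RETURN_VALUE → return -11.

-11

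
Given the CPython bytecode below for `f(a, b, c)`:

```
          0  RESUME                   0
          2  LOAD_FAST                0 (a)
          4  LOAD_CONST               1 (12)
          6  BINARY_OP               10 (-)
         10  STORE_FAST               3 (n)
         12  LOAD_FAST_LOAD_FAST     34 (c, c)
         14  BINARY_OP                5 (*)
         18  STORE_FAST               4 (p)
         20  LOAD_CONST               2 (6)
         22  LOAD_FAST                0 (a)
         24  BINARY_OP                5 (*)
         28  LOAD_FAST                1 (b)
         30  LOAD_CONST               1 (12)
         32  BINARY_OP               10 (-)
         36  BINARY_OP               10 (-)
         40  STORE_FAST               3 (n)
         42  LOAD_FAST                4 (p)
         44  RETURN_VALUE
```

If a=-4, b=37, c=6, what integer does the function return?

LOAD_FAST a → push -4. Stack: [-4]
LOAD_CONST → push 12. Stack: [-4, 12]
BINARY_OP - → -4 - 12 = -16. Stack: [-16]
STORE_FAST n → n=-16. Stack: []
LOAD_FAST_LOAD_FAST c,c → push 6,6. Stack: [6, 6]
BINARY_OP * → 6 * 6 = 36. Stack: [36]
STORE_FAST p → p=36. Stack: []
LOAD_CONST → push 6. Stack: [6]
LOAD_FAST a → push -4. Stack: [6, -4]
BINARY_OP * → 6 * -4 = -24. Stack: [-24]
LOAD_FAST b → push 37. Stack: [-24, 37]
LOAD_CONST → push 12. Stack: [-24, 37, 12]
BINARY_OP - → 37 - 12 = 25. Stack: [-24, 25]
BINARY_OP - → -24 - 25 = -49. Stack: [-49]
STORE_FAST n → n=-49. Stack: []
LOAD_FAST p → push 36. Stack: [36]
RETURN_VALUE → return 36.

36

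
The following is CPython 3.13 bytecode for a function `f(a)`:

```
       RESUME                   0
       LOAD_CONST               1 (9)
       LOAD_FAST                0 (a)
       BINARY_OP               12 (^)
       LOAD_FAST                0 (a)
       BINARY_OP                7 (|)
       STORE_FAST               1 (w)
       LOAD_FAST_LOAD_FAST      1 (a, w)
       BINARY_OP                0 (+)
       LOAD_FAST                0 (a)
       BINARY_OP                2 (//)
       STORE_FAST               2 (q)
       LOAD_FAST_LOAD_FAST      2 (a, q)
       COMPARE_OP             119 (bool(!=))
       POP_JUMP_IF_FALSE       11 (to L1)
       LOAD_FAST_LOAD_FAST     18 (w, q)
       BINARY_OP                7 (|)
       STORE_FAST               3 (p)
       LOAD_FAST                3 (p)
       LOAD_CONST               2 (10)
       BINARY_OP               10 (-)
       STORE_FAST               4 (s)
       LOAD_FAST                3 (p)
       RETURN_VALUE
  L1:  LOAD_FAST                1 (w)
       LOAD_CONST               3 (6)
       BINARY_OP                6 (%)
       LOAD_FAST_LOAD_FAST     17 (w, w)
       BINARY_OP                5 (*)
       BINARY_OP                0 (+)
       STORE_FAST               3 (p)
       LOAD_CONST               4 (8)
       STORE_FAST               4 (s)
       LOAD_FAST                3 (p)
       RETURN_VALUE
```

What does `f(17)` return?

LOAD_CONST → push 9. Stack: [9]
LOAD_FAST a → push 17. Stack: [9, 17]
BINARY_OP ^ → 9 ^ 17 = 24. Stack: [24]
LOAD_FAST a → push 17. Stack: [24, 17]
BINARY_OP | → 24 | 17 = 25. Stack: [25]
STORE_FAST w → w=25. Stack: []
LOAD_FAST_LOAD_FAST a,w → push 17,25. Stack: [17, 25]
BINARY_OP + → 17 + 25 = 42. Stack: [42]
LOAD_FAST a → push 17. Stack: [42, 17]
BINARY_OP // → 42 // 17 = 2. Stack: [2]
STORE_FAST q → q=2. Stack: []
LOAD_FAST_LOAD_FAST a,q → push 17,2. Stack: [17, 2]
COMPARE_OP bool(!=) → 17 vs 2 = True. Stack: [True]
POP_JUMP_IF_FALSE → pop True; no jump. Stack: []
LOAD_FAST_LOAD_FAST w,q → push 25,2. Stack: [25, 2]
BINARY_OP | → 25 | 2 = 27. Stack: [27]
STORE_FAST p → p=27. Stack: []
LOAD_FAST p → push 27. Stack: [27]
LOAD_CONST → push 10. Stack: [27, 10]
BINARY_OP - → 27 - 10 = 17. Stack: [17]
STORE_FAST s → s=17. Stack: []
LOAD_FAST p → push 27. Stack: [27]
RETURN_VALUE → return 27.

27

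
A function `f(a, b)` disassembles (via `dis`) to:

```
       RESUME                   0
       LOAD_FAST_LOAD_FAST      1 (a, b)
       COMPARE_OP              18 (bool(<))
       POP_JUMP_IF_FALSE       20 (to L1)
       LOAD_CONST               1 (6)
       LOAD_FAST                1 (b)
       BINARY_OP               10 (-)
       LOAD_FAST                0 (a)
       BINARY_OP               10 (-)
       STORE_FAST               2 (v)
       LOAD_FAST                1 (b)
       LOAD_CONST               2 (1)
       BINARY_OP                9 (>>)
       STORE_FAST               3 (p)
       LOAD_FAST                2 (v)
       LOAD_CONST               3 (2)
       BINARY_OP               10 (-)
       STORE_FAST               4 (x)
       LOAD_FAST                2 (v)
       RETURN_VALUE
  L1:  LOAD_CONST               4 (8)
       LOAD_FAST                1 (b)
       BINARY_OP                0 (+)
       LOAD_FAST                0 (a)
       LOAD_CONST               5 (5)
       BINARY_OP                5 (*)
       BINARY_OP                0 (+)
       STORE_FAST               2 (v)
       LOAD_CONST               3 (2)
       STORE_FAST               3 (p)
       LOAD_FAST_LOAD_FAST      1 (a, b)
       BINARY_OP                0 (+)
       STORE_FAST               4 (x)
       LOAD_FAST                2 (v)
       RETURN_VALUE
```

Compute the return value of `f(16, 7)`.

LOAD_FAST_LOAD_FAST a,b → push 16,7. Stack: [16, 7]
COMPARE_OP bool(<) → 16 vs 7 = False. Stack: [False]
POP_JUMP_IF_FALSE → pop False; jump. Stack: []
LOAD_CONST → push 8. Stack: [8]
LOAD_FAST b → push 7. Stack: [8, 7]
BINARY_OP + → 8 + 7 = 15. Stack: [15]
LOAD_FAST a → push 16. Stack: [15, 16]
LOAD_CONST → push 5. Stack: [15, 16, 5]
BINARY_OP * → 16 * 5 = 80. Stack: [15, 80]
BINARY_OP + → 15 + 80 = 95. Stack: [95]
STORE_FAST v → v=95. Stack: []
LOAD_CONST → push 2. Stack: [2]
STORE_FAST p → p=2. Stack: []
LOAD_FAST_LOAD_FAST a,b → push 16,7. Stack: [16, 7]
BINARY_OP + → 16 + 7 = 23. Stack: [23]
STORE_FAST x → x=23. Stack: []
LOAD_FAST v → push 95. Stack: [95]
RETURN_VALUE → return 95.

95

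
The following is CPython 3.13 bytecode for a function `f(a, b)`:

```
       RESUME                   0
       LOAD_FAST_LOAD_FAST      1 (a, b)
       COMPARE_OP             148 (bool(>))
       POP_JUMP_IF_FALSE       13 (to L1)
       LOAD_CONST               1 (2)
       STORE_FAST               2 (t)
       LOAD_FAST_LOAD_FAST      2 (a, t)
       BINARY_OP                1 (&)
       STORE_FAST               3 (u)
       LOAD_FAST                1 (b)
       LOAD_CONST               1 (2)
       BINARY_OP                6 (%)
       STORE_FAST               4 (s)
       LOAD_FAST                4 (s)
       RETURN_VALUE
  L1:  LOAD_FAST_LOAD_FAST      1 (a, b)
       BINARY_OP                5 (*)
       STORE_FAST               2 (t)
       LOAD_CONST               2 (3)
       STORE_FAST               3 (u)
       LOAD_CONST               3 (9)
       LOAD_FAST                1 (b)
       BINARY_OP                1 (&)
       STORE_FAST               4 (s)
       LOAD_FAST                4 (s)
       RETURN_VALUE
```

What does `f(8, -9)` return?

LOAD_FAST_LOAD_FAST a,b → push 8,-9. Stack: [8, -9]
COMPARE_OP bool(>) → 8 vs -9 = True. Stack: [True]
POP_JUMP_IF_FALSE → pop True; no jump. Stack: []
LOAD_CONST → push 2. Stack: [2]
STORE_FAST t → t=2. Stack: []
LOAD_FAST_LOAD_FAST a,t → push 8,2. Stack: [8, 2]
BINARY_OP & → 8 & 2 = 0. Stack: [0]
STORE_FAST u → u=0. Stack: []
LOAD_FAST b → push -9. Stack: [-9]
LOAD_CONST → push 2. Stack: [-9, 2]
BINARY_OP % → -9 % 2 = 1. Stack: [1]
STORE_FAST s → s=1. Stack: []
LOAD_FAST s → push 1. Stack: [1]
RETURN_VALUE → return 1.

1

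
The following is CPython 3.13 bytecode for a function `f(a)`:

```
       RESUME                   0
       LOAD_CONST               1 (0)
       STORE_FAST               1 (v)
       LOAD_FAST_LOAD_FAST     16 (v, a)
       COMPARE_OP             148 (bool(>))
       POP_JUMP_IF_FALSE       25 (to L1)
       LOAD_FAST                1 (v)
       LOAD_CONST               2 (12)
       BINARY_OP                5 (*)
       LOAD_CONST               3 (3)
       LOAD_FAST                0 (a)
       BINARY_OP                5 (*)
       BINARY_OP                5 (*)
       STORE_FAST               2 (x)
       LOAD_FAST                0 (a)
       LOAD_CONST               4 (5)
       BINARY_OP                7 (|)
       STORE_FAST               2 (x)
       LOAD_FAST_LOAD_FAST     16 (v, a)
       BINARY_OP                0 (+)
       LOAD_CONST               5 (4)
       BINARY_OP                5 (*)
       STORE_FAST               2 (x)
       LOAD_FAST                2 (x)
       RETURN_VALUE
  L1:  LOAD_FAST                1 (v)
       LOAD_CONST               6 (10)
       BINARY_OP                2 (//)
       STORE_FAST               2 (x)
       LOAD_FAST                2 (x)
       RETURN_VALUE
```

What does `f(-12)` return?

-48

LOAD_CONST → push 0. Stack: [0]
STORE_FAST v → v=0. Stack: []
LOAD_FAST_LOAD_FAST v,a → push 0,-12. Stack: [0, -12]
COMPARE_OP bool(>) → 0 vs -12 = True. Stack: [True]
POP_JUMP_IF_FALSE → pop True; no jump. Stack: []
LOAD_FAST v → push 0. Stack: [0]
LOAD_CONST → push 12. Stack: [0, 12]
BINARY_OP * → 0 * 12 = 0. Stack: [0]
LOAD_CONST → push 3. Stack: [0, 3]
LOAD_FAST a → push -12. Stack: [0, 3, -12]
BINARY_OP * → 3 * -12 = -36. Stack: [0, -36]
BINARY_OP * → 0 * -36 = 0. Stack: [0]
STORE_FAST x → x=0. Stack: []
LOAD_FAST a → push -12. Stack: [-12]
LOAD_CONST → push 5. Stack: [-12, 5]
BINARY_OP | → -12 | 5 = -11. Stack: [-11]
STORE_FAST x → x=-11. Stack: []
LOAD_FAST_LOAD_FAST v,a → push 0,-12. Stack: [0, -12]
BINARY_OP + → 0 + -12 = -12. Stack: [-12]
LOAD_CONST → push 4. Stack: [-12, 4]
BINARY_OP * → -12 * 4 = -48. Stack: [-48]
STORE_FAST x → x=-48. Stack: []
LOAD_FAST x → push -48. Stack: [-48]
RETURN_VALUE → return -48.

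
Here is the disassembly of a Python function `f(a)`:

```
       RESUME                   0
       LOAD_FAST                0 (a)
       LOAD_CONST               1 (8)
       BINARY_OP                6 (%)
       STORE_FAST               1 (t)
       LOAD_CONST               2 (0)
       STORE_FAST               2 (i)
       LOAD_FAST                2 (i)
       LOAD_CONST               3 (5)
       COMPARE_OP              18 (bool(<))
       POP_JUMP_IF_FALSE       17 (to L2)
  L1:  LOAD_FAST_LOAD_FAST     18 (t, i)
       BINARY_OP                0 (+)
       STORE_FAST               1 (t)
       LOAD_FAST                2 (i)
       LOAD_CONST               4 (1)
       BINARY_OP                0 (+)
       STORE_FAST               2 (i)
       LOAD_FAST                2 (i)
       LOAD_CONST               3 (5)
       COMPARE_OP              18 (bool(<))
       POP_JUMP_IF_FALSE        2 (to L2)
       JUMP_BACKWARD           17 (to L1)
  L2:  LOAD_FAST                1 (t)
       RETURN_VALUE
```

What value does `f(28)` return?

14

LOAD_FAST a → push 28
LOAD_CONST → push 8
BINARY_OP % → 28 % 8 = 4
STORE_FAST t → t=4
LOAD_CONST → push 0
STORE_FAST i → i=0
LOAD_FAST i → push 0
LOAD_CONST → push 5
COMPARE_OP bool(<) → 0 vs 5 = True
POP_JUMP_IF_FALSE → pop True; no jump
LOAD_FAST_LOAD_FAST t,i → push 4,0
BINARY_OP + → 4 + 0 = 4
STORE_FAST t → t=4
LOAD_FAST i → push 0
LOAD_CONST → push 1
BINARY_OP + → 0 + 1 = 1
STORE_FAST i → i=1
LOAD_FAST i → push 1
LOAD_CONST → push 5
COMPARE_OP bool(<) → 1 vs 5 = True
POP_JUMP_IF_FALSE → pop True; no jump
LOAD_FAST_LOAD_FAST t,i → push 4,1
BINARY_OP + → 4 + 1 = 5
STORE_FAST t → t=5
LOAD_FAST i → push 1
LOAD_CONST → push 1
BINARY_OP + → 1 + 1 = 2
STORE_FAST i → i=2
LOAD_FAST i → push 2
LOAD_CONST → push 5
COMPARE_OP bool(<) → 2 vs 5 = True
POP_JUMP_IF_FALSE → pop True; no jump
LOAD_FAST_LOAD_FAST t,i → push 5,2
BINARY_OP + → 5 + 2 = 7
STORE_FAST t → t=7
LOAD_FAST i → push 2
LOAD_CONST → push 1
BINARY_OP + → 2 + 1 = 3
STORE_FAST i → i=3
LOAD_FAST i → push 3
LOAD_CONST → push 5
COMPARE_OP bool(<) → 3 vs 5 = True
POP_JUMP_IF_FALSE → pop True; no jump
LOAD_FAST_LOAD_FAST t,i → push 7,3
BINARY_OP + → 7 + 3 = 10
STORE_FAST t → t=10
LOAD_FAST i → push 3
LOAD_CONST → push 1
BINARY_OP + → 3 + 1 = 4
STORE_FAST i → i=4
LOAD_FAST i → push 4
LOAD_CONST → push 5
COMPARE_OP bool(<) → 4 vs 5 = True
POP_JUMP_IF_FALSE → pop True; no jump
LOAD_FAST_LOAD_FAST t,i → push 10,4
BINARY_OP + → 10 + 4 = 14
STORE_FAST t → t=14
LOAD_FAST i → push 4
LOAD_CONST → push 1
BINARY_OP + → 4 + 1 = 5
STORE_FAST i → i=5
LOAD_FAST i → push 5
LOAD_CONST → push 5
COMPARE_OP bool(<) → 5 vs 5 = False
POP_JUMP_IF_FALSE → pop False; jump
LOAD_FAST t → push 14
RETURN_VALUE → return 14.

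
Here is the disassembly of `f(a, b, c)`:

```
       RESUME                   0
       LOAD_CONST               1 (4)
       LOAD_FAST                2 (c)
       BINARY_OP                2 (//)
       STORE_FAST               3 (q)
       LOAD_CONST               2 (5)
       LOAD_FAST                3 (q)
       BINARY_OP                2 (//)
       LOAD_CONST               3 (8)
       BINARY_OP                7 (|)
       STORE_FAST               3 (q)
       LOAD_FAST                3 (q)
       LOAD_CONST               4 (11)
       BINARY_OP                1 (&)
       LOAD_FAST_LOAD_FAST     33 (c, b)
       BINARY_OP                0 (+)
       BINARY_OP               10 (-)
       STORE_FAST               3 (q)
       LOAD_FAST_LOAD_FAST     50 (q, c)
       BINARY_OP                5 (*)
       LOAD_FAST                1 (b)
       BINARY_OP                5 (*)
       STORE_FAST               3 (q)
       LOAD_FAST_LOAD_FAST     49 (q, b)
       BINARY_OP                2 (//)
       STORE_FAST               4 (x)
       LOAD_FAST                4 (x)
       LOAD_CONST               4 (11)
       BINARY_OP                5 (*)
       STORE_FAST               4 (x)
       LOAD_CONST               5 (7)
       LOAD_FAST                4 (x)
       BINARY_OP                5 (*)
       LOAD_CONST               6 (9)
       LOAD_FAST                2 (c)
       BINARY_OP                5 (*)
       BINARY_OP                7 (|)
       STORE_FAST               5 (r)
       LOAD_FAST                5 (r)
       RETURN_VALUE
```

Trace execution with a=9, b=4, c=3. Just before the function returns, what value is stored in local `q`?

24

LOAD_CONST → push 4. Stack: [4]
LOAD_FAST c → push 3. Stack: [4, 3]
BINARY_OP // → 4 // 3 = 1. Stack: [1]
STORE_FAST q → q=1. Stack: []
LOAD_CONST → push 5. Stack: [5]
LOAD_FAST q → push 1. Stack: [5, 1]
BINARY_OP // → 5 // 1 = 5. Stack: [5]
LOAD_CONST → push 8. Stack: [5, 8]
BINARY_OP | → 5 | 8 = 13. Stack: [13]
STORE_FAST q → q=13. Stack: []
LOAD_FAST q → push 13. Stack: [13]
LOAD_CONST → push 11. Stack: [13, 11]
BINARY_OP & → 13 & 11 = 9. Stack: [9]
LOAD_FAST_LOAD_FAST c,b → push 3,4. Stack: [9, 3, 4]
BINARY_OP + → 3 + 4 = 7. Stack: [9, 7]
BINARY_OP - → 9 - 7 = 2. Stack: [2]
STORE_FAST q → q=2. Stack: []
LOAD_FAST_LOAD_FAST q,c → push 2,3. Stack: [2, 3]
BINARY_OP * → 2 * 3 = 6. Stack: [6]
LOAD_FAST b → push 4. Stack: [6, 4]
BINARY_OP * → 6 * 4 = 24. Stack: [24]
STORE_FAST q → q=24. Stack: []
LOAD_FAST_LOAD_FAST q,b → push 24,4. Stack: [24, 4]
BINARY_OP // → 24 // 4 = 6. Stack: [6]
STORE_FAST x → x=6. Stack: []
LOAD_FAST x → push 6. Stack: [6]
LOAD_CONST → push 11. Stack: [6, 11]
BINARY_OP * → 6 * 11 = 66. Stack: [66]
STORE_FAST x → x=66. Stack: []
LOAD_CONST → push 7. Stack: [7]
LOAD_FAST x → push 66. Stack: [7, 66]
BINARY_OP * → 7 * 66 = 462. Stack: [462]
LOAD_CONST → push 9. Stack: [462, 9]
LOAD_FAST c → push 3. Stack: [462, 9, 3]
BINARY_OP * → 9 * 3 = 27. Stack: [462, 27]
BINARY_OP | → 462 | 27 = 479. Stack: [479]
STORE_FAST r → r=479. Stack: []
LOAD_FAST r → push 479. Stack: [479]
RETURN_VALUE → return 479.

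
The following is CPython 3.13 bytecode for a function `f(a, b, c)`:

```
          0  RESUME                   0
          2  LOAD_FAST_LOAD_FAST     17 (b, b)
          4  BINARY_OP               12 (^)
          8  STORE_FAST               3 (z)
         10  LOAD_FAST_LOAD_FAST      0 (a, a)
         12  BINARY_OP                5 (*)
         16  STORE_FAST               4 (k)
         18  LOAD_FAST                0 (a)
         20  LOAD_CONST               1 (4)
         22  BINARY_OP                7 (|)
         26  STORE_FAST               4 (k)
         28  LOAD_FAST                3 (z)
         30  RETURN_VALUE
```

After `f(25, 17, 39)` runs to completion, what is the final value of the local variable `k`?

29

LOAD_FAST_LOAD_FAST b,b → push 17,17. Stack: [17, 17]
BINARY_OP ^ → 17 ^ 17 = 0. Stack: [0]
STORE_FAST z → z=0. Stack: []
LOAD_FAST_LOAD_FAST a,a → push 25,25. Stack: [25, 25]
BINARY_OP * → 25 * 25 = 625. Stack: [625]
STORE_FAST k → k=625. Stack: []
LOAD_FAST a → push 25. Stack: [25]
LOAD_CONST → push 4. Stack: [25, 4]
BINARY_OP | → 25 | 4 = 29. Stack: [29]
STORE_FAST k → k=29. Stack: []
LOAD_FAST z → push 0. Stack: [0]
RETURN_VALUE → return 0.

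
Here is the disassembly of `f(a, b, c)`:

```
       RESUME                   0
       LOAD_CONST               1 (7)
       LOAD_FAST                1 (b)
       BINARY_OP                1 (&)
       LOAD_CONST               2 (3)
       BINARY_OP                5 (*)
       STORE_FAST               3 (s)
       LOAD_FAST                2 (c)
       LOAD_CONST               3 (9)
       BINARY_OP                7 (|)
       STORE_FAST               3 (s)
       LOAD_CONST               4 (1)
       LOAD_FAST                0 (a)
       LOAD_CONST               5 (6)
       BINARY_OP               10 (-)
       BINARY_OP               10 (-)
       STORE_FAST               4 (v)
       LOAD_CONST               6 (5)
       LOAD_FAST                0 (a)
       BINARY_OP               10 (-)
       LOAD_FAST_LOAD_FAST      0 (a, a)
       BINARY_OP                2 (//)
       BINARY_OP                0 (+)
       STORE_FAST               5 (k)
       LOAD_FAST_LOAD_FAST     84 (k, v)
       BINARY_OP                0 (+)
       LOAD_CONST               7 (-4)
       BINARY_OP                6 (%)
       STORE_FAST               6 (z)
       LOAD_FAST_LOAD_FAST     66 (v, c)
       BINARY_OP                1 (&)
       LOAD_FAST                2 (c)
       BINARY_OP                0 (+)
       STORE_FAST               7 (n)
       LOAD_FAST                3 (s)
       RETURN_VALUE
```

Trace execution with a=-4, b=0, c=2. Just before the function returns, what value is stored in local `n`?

4

LOAD_CONST → push 7. Stack: [7]
LOAD_FAST b → push 0. Stack: [7, 0]
BINARY_OP & → 7 & 0 = 0. Stack: [0]
LOAD_CONST → push 3. Stack: [0, 3]
BINARY_OP * → 0 * 3 = 0. Stack: [0]
STORE_FAST s → s=0. Stack: []
LOAD_FAST c → push 2. Stack: [2]
LOAD_CONST → push 9. Stack: [2, 9]
BINARY_OP | → 2 | 9 = 11. Stack: [11]
STORE_FAST s → s=11. Stack: []
LOAD_CONST → push 1. Stack: [1]
LOAD_FAST a → push -4. Stack: [1, -4]
LOAD_CONST → push 6. Stack: [1, -4, 6]
BINARY_OP - → -4 - 6 = -10. Stack: [1, -10]
BINARY_OP - → 1 - -10 = 11. Stack: [11]
STORE_FAST v → v=11. Stack: []
LOAD_CONST → push 5. Stack: [5]
LOAD_FAST a → push -4. Stack: [5, -4]
BINARY_OP - → 5 - -4 = 9. Stack: [9]
LOAD_FAST_LOAD_FAST a,a → push -4,-4. Stack: [9, -4, -4]
BINARY_OP // → -4 // -4 = 1. Stack: [9, 1]
BINARY_OP + → 9 + 1 = 10. Stack: [10]
STORE_FAST k → k=10. Stack: []
LOAD_FAST_LOAD_FAST k,v → push 10,11. Stack: [10, 11]
BINARY_OP + → 10 + 11 = 21. Stack: [21]
LOAD_CONST → push -4. Stack: [21, -4]
BINARY_OP % → 21 % -4 = -3. Stack: [-3]
STORE_FAST z → z=-3. Stack: []
LOAD_FAST_LOAD_FAST v,c → push 11,2. Stack: [11, 2]
BINARY_OP & → 11 & 2 = 2. Stack: [2]
LOAD_FAST c → push 2. Stack: [2, 2]
BINARY_OP + → 2 + 2 = 4. Stack: [4]
STORE_FAST n → n=4. Stack: []
LOAD_FAST s → push 11. Stack: [11]
RETURN_VALUE → return 11.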